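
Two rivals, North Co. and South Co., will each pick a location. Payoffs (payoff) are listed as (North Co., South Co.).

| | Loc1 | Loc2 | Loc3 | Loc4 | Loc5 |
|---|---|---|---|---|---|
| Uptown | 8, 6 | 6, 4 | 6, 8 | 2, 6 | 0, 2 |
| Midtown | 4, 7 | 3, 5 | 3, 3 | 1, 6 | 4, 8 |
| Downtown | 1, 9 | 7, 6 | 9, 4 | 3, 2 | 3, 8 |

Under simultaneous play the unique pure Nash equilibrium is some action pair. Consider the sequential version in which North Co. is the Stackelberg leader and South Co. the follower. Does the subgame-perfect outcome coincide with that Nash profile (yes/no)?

Work backward from South Co.'s decision.
- Uptown: BR = Loc3, leader payoff 6.
- Midtown: BR = Loc5, leader payoff 4.
- Downtown: BR = Loc1, leader payoff 1.
Among 6, 4, 1, the best is 6 at Uptown. Subgame-perfect outcome: (Uptown, Loc3) with payoffs (6, 8).
Now find the simultaneous Nash equilibrium.
North Co.'s best replies: Loc1→Uptown; Loc2→Downtown; Loc3→Downtown; Loc4→Downtown; Loc5→Midtown.
South Co.'s best replies: Uptown→Loc3; Midtown→Loc5; Downtown→Loc1.
Only (Midtown, Loc5) has each player best-responding; Nash payoffs (4, 8).
Sequential outcome (Uptown, Loc3) differs from the Nash profile (Midtown, Loc5).

no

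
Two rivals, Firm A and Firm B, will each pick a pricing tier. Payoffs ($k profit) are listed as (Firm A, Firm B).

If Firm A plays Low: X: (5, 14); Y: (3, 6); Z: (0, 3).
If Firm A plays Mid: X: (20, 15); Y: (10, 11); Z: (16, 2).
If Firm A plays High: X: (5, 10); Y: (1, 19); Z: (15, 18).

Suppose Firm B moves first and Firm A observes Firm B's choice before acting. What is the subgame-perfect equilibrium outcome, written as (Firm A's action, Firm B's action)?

Solve by backward induction (Firm B leads).
- X → Firm A plays Mid (best of 5, 20, 5); Firm B gets 15.
- Y → Firm A plays Mid (best of 3, 10, 1); Firm B gets 11.
- Z → Firm A plays Mid (best of 0, 16, 15); Firm B gets 2.
Firm B's induced payoffs are 15, 11, 2, so Firm B commits to X. Subgame-perfect outcome: (Mid, X) with payoffs (20, 15).

(Mid, X)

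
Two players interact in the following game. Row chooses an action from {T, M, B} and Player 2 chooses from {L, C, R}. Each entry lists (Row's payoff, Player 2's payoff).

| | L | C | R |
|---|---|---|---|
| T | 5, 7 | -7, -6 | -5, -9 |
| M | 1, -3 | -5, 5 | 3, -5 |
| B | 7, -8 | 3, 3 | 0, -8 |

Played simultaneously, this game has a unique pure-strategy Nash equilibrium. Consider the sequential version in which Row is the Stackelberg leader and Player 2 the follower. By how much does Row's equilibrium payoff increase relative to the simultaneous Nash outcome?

Backward induction with Row moving first.
- T: BR = L, leader payoff 5.
- M: BR = C, leader payoff -5.
- B: BR = C, leader payoff 3.
Maximizing over 5, -5, 3, Row chooses T. Subgame-perfect outcome: (T, L) with payoffs (5, 7).
Under simultaneous play:
Row's best replies: L→B; C→B; R→M.
Player 2's best replies: T→L; M→C; B→C.
The unique mutual best reply is (B, C), giving (3, 3).
Row's commitment gain: 5 − 3 = 2.

2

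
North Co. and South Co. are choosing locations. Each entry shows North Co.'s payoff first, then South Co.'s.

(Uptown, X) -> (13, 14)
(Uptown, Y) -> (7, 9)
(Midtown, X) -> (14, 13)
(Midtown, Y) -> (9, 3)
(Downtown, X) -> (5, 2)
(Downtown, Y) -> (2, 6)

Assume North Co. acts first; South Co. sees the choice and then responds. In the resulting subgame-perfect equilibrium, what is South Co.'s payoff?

13

South Co. best-responds to each possible North Co. move:
- Uptown → South Co. plays X (best of 14, 9); North Co. gets 13.
- Midtown → South Co. plays X (best of 13, 3); North Co. gets 14.
- Downtown → South Co. plays Y (best of 2, 6); North Co. gets 2.
Maximizing over 13, 14, 2, North Co. chooses Midtown. Subgame-perfect outcome: (Midtown, X) with payoffs (14, 13).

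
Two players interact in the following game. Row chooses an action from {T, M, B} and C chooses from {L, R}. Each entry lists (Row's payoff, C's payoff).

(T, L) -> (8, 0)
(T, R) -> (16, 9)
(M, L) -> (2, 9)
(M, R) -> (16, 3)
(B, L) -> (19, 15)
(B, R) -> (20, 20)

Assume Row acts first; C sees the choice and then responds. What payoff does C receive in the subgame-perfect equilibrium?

20

Backward induction with Row moving first.
- T: BR = R, leader payoff 16.
- M: BR = L, leader payoff 2.
- B: BR = R, leader payoff 20.
Maximizing over 16, 2, 20, Row chooses B. Subgame-perfect outcome: (B, R) with payoffs (20, 20).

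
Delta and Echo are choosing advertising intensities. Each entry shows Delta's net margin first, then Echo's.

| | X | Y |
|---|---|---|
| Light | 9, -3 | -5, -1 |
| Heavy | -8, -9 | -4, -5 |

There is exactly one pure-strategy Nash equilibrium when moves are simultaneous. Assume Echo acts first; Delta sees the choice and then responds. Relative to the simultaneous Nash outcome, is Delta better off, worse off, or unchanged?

Solve by backward induction (Echo leads).
- X → Delta plays Light (best of 9, -8); Echo gets -3.
- Y → Delta plays Heavy (best of -5, -4); Echo gets -5.
Among -3, -5, the best is -3 at X. Subgame-perfect outcome: (Light, X) with payoffs (9, -3).
Under simultaneous play:
Delta's best replies: X→Light; Y→Heavy.
Echo's best replies: Light→Y; Heavy→Y.
The unique mutual best reply is (Heavy, Y), giving (-4, -5).
Delta earns 9 sequentially versus -4 at the Nash outcome: better off.

better off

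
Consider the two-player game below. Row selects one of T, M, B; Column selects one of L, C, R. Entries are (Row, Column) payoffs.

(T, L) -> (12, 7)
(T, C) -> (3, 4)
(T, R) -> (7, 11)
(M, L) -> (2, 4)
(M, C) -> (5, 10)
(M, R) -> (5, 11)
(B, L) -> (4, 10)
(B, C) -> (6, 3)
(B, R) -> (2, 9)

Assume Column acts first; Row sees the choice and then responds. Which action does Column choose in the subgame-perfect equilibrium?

R

Backward induction with Column moving first.
- L: Row compares 12, 2, 4 and picks T; Column would get 7.
- C: Row compares 3, 5, 6 and picks B; Column would get 3.
- R: Row compares 7, 5, 2 and picks T; Column would get 11.
Column's induced payoffs are 7, 3, 11, so Column commits to R. Subgame-perfect outcome: (T, R) with payoffs (7, 11).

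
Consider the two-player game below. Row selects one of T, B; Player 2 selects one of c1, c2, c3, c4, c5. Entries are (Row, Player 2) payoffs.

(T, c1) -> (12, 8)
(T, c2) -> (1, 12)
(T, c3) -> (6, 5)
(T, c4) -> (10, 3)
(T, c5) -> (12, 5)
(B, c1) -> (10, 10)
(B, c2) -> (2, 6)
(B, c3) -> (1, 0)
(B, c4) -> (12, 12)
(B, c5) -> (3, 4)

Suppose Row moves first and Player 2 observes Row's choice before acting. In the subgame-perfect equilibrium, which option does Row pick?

B

Backward induction with Row moving first.
- T → Player 2 plays c2 (best of 8, 12, 5, 3, 5); Row gets 1.
- B → Player 2 plays c4 (best of 10, 6, 0, 12, 4); Row gets 12.
Maximizing over 1, 12, Row chooses B. Subgame-perfect outcome: (B, c4) with payoffs (12, 12).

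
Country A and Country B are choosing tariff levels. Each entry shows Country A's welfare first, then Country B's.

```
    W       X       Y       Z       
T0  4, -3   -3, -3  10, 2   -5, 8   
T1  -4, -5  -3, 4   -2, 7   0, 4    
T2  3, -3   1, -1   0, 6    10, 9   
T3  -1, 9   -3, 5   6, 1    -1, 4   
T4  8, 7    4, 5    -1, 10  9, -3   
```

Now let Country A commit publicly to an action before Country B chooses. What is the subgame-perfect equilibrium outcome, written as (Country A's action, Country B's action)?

Solve by backward induction (Country A leads).
- T0 → Country B plays Z (best of -3, -3, 2, 8); Country A gets -5.
- T1 → Country B plays Y (best of -5, 4, 7, 4); Country A gets -2.
- T2 → Country B plays Z (best of -3, -1, 6, 9); Country A gets 10.
- T3 → Country B plays W (best of 9, 5, 1, 4); Country A gets -1.
- T4 → Country B plays Y (best of 7, 5, 10, -3); Country A gets -1.
Country A's induced payoffs are -5, -2, 10, -1, -1, so Country A commits to T2. Subgame-perfect outcome: (T2, Z) with payoffs (10, 9).

(T2, Z)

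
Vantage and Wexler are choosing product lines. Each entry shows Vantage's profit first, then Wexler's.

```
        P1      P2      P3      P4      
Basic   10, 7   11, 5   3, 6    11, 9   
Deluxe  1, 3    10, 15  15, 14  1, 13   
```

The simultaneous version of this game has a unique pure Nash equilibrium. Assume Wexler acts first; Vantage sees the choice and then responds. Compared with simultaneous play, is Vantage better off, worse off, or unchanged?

Backward induction with Wexler moving first.
- P1: Vantage compares 10, 1 and picks Basic; Wexler would get 7.
- P2: Vantage compares 11, 10 and picks Basic; Wexler would get 5.
- P3: Vantage compares 3, 15 and picks Deluxe; Wexler would get 14.
- P4: Vantage compares 11, 1 and picks Basic; Wexler would get 9.
Maximizing over 7, 5, 14, 9, Wexler chooses P3. Subgame-perfect outcome: (Deluxe, P3) with payoffs (15, 14).
For the simultaneous game, intersect best replies.
Vantage's best replies: P1→Basic; P2→Basic; P3→Deluxe; P4→Basic.
Wexler's best replies: Basic→P4; Deluxe→P2.
The unique mutual best reply is (Basic, P4), giving (11, 9).
Vantage earns 15 sequentially versus 11 at the Nash outcome: better off.

better off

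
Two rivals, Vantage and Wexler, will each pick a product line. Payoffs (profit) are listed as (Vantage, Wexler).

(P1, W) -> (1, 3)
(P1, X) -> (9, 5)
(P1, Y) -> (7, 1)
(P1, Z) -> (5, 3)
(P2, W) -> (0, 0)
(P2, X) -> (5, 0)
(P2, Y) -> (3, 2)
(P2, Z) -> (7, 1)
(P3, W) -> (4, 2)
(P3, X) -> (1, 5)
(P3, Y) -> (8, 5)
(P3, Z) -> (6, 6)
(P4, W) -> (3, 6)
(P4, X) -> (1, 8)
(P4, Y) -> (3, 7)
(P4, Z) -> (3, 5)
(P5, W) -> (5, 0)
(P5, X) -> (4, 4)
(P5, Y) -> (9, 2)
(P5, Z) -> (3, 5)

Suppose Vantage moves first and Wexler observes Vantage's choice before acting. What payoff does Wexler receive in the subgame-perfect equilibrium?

Solve by backward induction (Vantage leads).
- P1 → Wexler plays X (best of 3, 5, 1, 3); Vantage gets 9.
- P2 → Wexler plays Y (best of 0, 0, 2, 1); Vantage gets 3.
- P3 → Wexler plays Z (best of 2, 5, 5, 6); Vantage gets 6.
- P4 → Wexler plays X (best of 6, 8, 7, 5); Vantage gets 1.
- P5 → Wexler plays Z (best of 0, 4, 2, 5); Vantage gets 3.
Maximizing over 9, 3, 6, 1, 3, Vantage chooses P1. Subgame-perfect outcome: (P1, X) with payoffs (9, 5).

5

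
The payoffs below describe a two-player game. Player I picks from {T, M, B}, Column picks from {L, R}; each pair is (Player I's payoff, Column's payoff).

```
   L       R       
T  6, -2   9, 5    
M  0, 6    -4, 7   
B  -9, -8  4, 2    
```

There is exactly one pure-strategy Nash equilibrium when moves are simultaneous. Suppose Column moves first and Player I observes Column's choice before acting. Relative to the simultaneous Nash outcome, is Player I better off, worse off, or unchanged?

unchanged

Player I best-responds to each possible Column move:
- L → Player I plays T (best of 6, 0, -9); Column gets -2.
- R → Player I plays T (best of 9, -4, 4); Column gets 5.
Among -2, 5, the best is 5 at R. Subgame-perfect outcome: (T, R) with payoffs (9, 5).
For the simultaneous game, intersect best replies.
Player I's best replies: L→T; R→T.
Column's best replies: T→R; M→R; B→R.
The unique mutual best reply is (T, R), giving (9, 5).
Player I earns 9 sequentially versus 9 at the Nash outcome: unchanged.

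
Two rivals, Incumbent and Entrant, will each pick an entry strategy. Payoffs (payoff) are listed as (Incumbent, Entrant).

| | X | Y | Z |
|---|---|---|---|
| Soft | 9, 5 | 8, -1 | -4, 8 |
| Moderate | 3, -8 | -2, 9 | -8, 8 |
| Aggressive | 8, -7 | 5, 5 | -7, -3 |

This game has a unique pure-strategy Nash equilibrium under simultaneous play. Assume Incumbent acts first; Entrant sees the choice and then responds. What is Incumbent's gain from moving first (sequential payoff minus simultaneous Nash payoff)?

9

Entrant best-responds to each possible Incumbent move:
- Soft: BR = Z, leader payoff -4.
- Moderate: BR = Y, leader payoff -2.
- Aggressive: BR = Y, leader payoff 5.
Maximizing over -4, -2, 5, Incumbent chooses Aggressive. Subgame-perfect outcome: (Aggressive, Y) with payoffs (5, 5).
Under simultaneous play:
Incumbent's best replies: X→Soft; Y→Soft; Z→Soft.
Entrant's best replies: Soft→Z; Moderate→Y; Aggressive→Y.
Only (Soft, Z) has each player best-responding; Nash payoffs (-4, 8).
Incumbent's commitment gain: 5 − -4 = 9.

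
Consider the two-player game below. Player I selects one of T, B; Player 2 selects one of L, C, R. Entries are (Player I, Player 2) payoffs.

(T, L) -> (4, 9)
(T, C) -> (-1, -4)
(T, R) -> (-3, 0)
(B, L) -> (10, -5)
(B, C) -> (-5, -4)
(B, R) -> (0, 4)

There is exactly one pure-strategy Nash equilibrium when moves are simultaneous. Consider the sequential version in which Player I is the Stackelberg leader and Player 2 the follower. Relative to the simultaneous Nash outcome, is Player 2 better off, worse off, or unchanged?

Player 2 best-responds to each possible Player I move:
- T: Player 2 compares 9, -4, 0 and picks L; Player I would get 4.
- B: Player 2 compares -5, -4, 4 and picks R; Player I would get 0.
Maximizing over 4, 0, Player I chooses T. Subgame-perfect outcome: (T, L) with payoffs (4, 9).
Under simultaneous play:
Player I's best replies: L→B; C→T; R→B.
Player 2's best replies: T→L; B→R.
The unique mutual best reply is (B, R), giving (0, 4).
Player 2 earns 9 sequentially versus 4 at the Nash outcome: better off.

better off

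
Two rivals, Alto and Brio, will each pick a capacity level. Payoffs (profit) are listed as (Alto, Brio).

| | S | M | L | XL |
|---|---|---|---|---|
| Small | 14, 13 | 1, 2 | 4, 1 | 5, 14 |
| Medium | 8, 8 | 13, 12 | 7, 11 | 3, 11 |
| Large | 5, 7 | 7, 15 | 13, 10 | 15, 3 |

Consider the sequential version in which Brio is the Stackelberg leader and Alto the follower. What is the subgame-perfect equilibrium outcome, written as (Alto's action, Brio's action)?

(Small, S)

Backward induction with Brio moving first.
- S → Alto plays Small (best of 14, 8, 5); Brio gets 13.
- M → Alto plays Medium (best of 1, 13, 7); Brio gets 12.
- L → Alto plays Large (best of 4, 7, 13); Brio gets 10.
- XL → Alto plays Large (best of 5, 3, 15); Brio gets 3.
Brio's induced payoffs are 13, 12, 10, 3, so Brio commits to S. Subgame-perfect outcome: (Small, S) with payoffs (14, 13).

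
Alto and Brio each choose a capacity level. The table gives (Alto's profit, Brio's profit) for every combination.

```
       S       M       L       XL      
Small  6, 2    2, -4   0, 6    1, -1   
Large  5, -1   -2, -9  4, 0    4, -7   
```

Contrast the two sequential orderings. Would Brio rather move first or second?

If Alto leads: Brio's best replies are Small→L, Large→L; Alto's induced payoffs 0, 4; outcome (Large, L), payoffs (4, 0).
If Brio leads: Alto's best replies are S→Small, M→Small, L→Large, XL→Large; Brio's induced payoffs 2, -4, 0, -7; outcome (Small, S), payoffs (6, 2).
Brio gets 2 moving first and 0 moving second, so Brio prefers to move first.

first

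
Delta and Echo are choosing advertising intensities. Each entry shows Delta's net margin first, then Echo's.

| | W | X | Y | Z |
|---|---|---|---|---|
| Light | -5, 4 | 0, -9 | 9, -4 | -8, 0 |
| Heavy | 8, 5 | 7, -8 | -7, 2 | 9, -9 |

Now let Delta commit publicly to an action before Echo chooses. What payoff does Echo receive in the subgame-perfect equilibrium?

5

Solve by backward induction (Delta leads).
- Light: Echo compares 4, -9, -4, 0 and picks W; Delta would get -5.
- Heavy: Echo compares 5, -8, 2, -9 and picks W; Delta would get 8.
Maximizing over -5, 8, Delta chooses Heavy. Subgame-perfect outcome: (Heavy, W) with payoffs (8, 5).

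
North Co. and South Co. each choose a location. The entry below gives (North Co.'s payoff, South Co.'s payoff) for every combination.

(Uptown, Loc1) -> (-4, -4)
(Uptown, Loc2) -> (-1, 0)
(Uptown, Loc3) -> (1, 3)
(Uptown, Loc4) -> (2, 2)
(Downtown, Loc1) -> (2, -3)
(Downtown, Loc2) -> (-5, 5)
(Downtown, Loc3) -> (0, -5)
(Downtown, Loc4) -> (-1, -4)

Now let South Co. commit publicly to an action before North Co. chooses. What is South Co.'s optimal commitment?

Work backward from North Co.'s decision.
- Loc1: BR = Downtown, leader payoff -3.
- Loc2: BR = Uptown, leader payoff 0.
- Loc3: BR = Uptown, leader payoff 3.
- Loc4: BR = Uptown, leader payoff 2.
Among -3, 0, 3, 2, the best is 3 at Loc3. Subgame-perfect outcome: (Uptown, Loc3) with payoffs (1, 3).

Loc3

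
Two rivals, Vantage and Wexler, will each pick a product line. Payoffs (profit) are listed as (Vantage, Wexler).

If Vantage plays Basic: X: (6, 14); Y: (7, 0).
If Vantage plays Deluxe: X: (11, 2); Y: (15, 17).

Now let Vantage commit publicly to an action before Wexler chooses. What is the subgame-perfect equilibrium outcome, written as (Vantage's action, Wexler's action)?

Solve by backward induction (Vantage leads).
- Basic: Wexler compares 14, 0 and picks X; Vantage would get 6.
- Deluxe: Wexler compares 2, 17 and picks Y; Vantage would get 15.
Vantage's induced payoffs are 6, 15, so Vantage commits to Deluxe. Subgame-perfect outcome: (Deluxe, Y) with payoffs (15, 17).

(Deluxe, Y)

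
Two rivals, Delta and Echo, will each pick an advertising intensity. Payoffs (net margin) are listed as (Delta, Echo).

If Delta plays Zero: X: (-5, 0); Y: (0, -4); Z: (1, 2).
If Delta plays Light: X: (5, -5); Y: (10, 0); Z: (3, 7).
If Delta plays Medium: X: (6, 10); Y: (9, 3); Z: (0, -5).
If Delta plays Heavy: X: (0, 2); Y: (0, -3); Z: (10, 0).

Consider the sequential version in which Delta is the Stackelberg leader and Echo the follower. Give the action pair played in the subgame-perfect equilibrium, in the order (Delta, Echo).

(Medium, X)

Echo best-responds to each possible Delta move:
- Zero: Echo compares 0, -4, 2 and picks Z; Delta would get 1.
- Light: Echo compares -5, 0, 7 and picks Z; Delta would get 3.
- Medium: Echo compares 10, 3, -5 and picks X; Delta would get 6.
- Heavy: Echo compares 2, -3, 0 and picks X; Delta would get 0.
Among 1, 3, 6, 0, the best is 6 at Medium. Subgame-perfect outcome: (Medium, X) with payoffs (6, 10).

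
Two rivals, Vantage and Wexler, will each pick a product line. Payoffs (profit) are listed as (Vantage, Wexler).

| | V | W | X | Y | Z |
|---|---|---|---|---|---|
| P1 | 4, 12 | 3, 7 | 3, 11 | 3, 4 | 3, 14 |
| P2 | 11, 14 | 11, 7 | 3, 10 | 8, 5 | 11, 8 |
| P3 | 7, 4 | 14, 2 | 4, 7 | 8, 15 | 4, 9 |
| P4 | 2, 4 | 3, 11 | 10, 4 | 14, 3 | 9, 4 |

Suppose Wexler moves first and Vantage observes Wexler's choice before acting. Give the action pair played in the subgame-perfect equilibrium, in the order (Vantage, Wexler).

Backward induction with Wexler moving first.
- V: Vantage compares 4, 11, 7, 2 and picks P2; Wexler would get 14.
- W: Vantage compares 3, 11, 14, 3 and picks P3; Wexler would get 2.
- X: Vantage compares 3, 3, 4, 10 and picks P4; Wexler would get 4.
- Y: Vantage compares 3, 8, 8, 14 and picks P4; Wexler would get 3.
- Z: Vantage compares 3, 11, 4, 9 and picks P2; Wexler would get 8.
Among 14, 2, 4, 3, 8, the best is 14 at V. Subgame-perfect outcome: (P2, V) with payoffs (11, 14).

(P2, V)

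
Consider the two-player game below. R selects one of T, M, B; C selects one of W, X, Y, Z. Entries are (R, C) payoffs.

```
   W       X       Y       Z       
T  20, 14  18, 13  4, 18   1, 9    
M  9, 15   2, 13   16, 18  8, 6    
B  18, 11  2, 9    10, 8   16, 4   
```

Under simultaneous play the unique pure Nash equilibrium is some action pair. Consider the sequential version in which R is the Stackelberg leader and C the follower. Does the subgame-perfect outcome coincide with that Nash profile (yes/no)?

no

Backward induction with R moving first.
- T → C plays Y (best of 14, 13, 18, 9); R gets 4.
- M → C plays Y (best of 15, 13, 18, 6); R gets 16.
- B → C plays W (best of 11, 9, 8, 4); R gets 18.
Maximizing over 4, 16, 18, R chooses B. Subgame-perfect outcome: (B, W) with payoffs (18, 11).
Now find the simultaneous Nash equilibrium.
R's best replies: W→T; X→T; Y→M; Z→B.
C's best replies: T→Y; M→Y; B→W.
Only (M, Y) has each player best-responding; Nash payoffs (16, 18).
Sequential outcome (B, W) differs from the Nash profile (M, Y).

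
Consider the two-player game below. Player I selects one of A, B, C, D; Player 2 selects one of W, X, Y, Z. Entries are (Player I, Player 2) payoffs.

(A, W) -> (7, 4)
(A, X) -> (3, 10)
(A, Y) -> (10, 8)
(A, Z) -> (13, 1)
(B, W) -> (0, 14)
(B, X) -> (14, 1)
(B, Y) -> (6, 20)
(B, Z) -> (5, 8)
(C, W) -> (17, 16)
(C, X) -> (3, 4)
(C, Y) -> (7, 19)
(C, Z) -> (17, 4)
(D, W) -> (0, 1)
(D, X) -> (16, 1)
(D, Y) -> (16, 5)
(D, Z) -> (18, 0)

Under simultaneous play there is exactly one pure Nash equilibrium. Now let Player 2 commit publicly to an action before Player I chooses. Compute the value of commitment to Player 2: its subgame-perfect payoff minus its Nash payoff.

11

Solve by backward induction (Player 2 leads).
- W → Player I plays C (best of 7, 0, 17, 0); Player 2 gets 16.
- X → Player I plays D (best of 3, 14, 3, 16); Player 2 gets 1.
- Y → Player I plays D (best of 10, 6, 7, 16); Player 2 gets 5.
- Z → Player I plays D (best of 13, 5, 17, 18); Player 2 gets 0.
Maximizing over 16, 1, 5, 0, Player 2 chooses W. Subgame-perfect outcome: (C, W) with payoffs (17, 16).
Now find the simultaneous Nash equilibrium.
Player I's best replies: W→C; X→D; Y→D; Z→D.
Player 2's best replies: A→X; B→Y; C→Y; D→Y.
The unique mutual best reply is (D, Y), giving (16, 5).
Player 2's commitment gain: 16 − 5 = 11.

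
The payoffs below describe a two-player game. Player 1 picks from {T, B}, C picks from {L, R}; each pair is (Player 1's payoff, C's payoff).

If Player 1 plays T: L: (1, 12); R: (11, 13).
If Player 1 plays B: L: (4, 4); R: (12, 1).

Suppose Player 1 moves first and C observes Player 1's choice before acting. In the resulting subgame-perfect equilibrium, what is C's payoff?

Work backward from C's decision.
- T → C plays R (best of 12, 13); Player 1 gets 11.
- B → C plays L (best of 4, 1); Player 1 gets 4.
Player 1's induced payoffs are 11, 4, so Player 1 commits to T. Subgame-perfect outcome: (T, R) with payoffs (11, 13).

13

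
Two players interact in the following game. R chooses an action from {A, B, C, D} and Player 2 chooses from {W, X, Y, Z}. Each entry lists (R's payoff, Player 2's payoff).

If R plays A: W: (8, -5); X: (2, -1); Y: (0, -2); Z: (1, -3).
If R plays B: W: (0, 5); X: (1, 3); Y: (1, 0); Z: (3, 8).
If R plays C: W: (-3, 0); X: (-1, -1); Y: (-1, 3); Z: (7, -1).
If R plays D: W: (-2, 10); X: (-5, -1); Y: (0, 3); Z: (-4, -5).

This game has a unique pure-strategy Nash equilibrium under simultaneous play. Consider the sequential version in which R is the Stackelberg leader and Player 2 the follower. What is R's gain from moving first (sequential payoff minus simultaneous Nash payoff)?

Solve by backward induction (R leads).
- A → Player 2 plays X (best of -5, -1, -2, -3); R gets 2.
- B → Player 2 plays Z (best of 5, 3, 0, 8); R gets 3.
- C → Player 2 plays Y (best of 0, -1, 3, -1); R gets -1.
- D → Player 2 plays W (best of 10, -1, 3, -5); R gets -2.
R's induced payoffs are 2, 3, -1, -2, so R commits to B. Subgame-perfect outcome: (B, Z) with payoffs (3, 8).
For the simultaneous game, intersect best replies.
R's best replies: W→A; X→A; Y→B; Z→C.
Player 2's best replies: A→X; B→Z; C→Y; D→W.
Only (A, X) has each player best-responding; Nash payoffs (2, -1).
R's commitment gain: 3 − 2 = 1.

1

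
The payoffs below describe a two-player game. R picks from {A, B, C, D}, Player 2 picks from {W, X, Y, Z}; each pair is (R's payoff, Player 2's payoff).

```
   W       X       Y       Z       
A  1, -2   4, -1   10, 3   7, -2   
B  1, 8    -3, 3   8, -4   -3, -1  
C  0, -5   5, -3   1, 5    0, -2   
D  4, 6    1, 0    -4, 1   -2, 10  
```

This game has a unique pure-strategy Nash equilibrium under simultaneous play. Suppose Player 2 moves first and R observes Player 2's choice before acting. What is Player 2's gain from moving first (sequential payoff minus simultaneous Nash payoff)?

3

Work backward from R's decision.
- W: R compares 1, 1, 0, 4 and picks D; Player 2 would get 6.
- X: R compares 4, -3, 5, 1 and picks C; Player 2 would get -3.
- Y: R compares 10, 8, 1, -4 and picks A; Player 2 would get 3.
- Z: R compares 7, -3, 0, -2 and picks A; Player 2 would get -2.
Among 6, -3, 3, -2, the best is 6 at W. Subgame-perfect outcome: (D, W) with payoffs (4, 6).
For the simultaneous game, intersect best replies.
R's best replies: W→D; X→C; Y→A; Z→A.
Player 2's best replies: A→Y; B→W; C→Y; D→Z.
Only (A, Y) has each player best-responding; Nash payoffs (10, 3).
Player 2's commitment gain: 6 − 3 = 3.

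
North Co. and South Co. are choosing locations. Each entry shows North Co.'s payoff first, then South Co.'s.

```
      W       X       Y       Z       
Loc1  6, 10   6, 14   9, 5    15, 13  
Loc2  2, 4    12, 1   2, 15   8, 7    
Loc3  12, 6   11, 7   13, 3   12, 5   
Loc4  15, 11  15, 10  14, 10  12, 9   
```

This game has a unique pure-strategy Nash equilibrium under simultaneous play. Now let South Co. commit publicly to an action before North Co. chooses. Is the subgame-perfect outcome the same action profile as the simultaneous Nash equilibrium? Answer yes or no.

no

Backward induction with South Co. moving first.
- W: North Co. compares 6, 2, 12, 15 and picks Loc4; South Co. would get 11.
- X: North Co. compares 6, 12, 11, 15 and picks Loc4; South Co. would get 10.
- Y: North Co. compares 9, 2, 13, 14 and picks Loc4; South Co. would get 10.
- Z: North Co. compares 15, 8, 12, 12 and picks Loc1; South Co. would get 13.
South Co.'s induced payoffs are 11, 10, 10, 13, so South Co. commits to Z. Subgame-perfect outcome: (Loc1, Z) with payoffs (15, 13).
Now find the simultaneous Nash equilibrium.
North Co.'s best replies: W→Loc4; X→Loc4; Y→Loc4; Z→Loc1.
South Co.'s best replies: Loc1→X; Loc2→Y; Loc3→X; Loc4→W.
Only (Loc4, W) has each player best-responding; Nash payoffs (15, 11).
Sequential outcome (Loc1, Z) differs from the Nash profile (Loc4, W).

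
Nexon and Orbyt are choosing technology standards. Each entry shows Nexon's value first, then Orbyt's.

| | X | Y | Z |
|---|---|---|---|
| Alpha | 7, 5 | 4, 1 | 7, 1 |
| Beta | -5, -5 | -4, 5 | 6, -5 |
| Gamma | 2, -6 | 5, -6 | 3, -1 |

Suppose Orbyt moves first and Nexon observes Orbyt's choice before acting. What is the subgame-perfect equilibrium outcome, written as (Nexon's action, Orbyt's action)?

(Alpha, X)

Backward induction with Orbyt moving first.
- X → Nexon plays Alpha (best of 7, -5, 2); Orbyt gets 5.
- Y → Nexon plays Gamma (best of 4, -4, 5); Orbyt gets -6.
- Z → Nexon plays Alpha (best of 7, 6, 3); Orbyt gets 1.
Maximizing over 5, -6, 1, Orbyt chooses X. Subgame-perfect outcome: (Alpha, X) with payoffs (7, 5).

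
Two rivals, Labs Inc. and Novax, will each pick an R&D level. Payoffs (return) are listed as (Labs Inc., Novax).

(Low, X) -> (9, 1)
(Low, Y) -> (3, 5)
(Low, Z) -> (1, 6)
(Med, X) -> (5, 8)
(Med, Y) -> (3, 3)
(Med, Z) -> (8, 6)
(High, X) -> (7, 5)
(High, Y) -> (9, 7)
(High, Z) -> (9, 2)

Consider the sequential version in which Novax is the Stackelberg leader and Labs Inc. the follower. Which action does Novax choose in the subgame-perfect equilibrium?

Solve by backward induction (Novax leads).
- X → Labs Inc. plays Low (best of 9, 5, 7); Novax gets 1.
- Y → Labs Inc. plays High (best of 3, 3, 9); Novax gets 7.
- Z → Labs Inc. plays High (best of 1, 8, 9); Novax gets 2.
Maximizing over 1, 7, 2, Novax chooses Y. Subgame-perfect outcome: (High, Y) with payoffs (9, 7).

Y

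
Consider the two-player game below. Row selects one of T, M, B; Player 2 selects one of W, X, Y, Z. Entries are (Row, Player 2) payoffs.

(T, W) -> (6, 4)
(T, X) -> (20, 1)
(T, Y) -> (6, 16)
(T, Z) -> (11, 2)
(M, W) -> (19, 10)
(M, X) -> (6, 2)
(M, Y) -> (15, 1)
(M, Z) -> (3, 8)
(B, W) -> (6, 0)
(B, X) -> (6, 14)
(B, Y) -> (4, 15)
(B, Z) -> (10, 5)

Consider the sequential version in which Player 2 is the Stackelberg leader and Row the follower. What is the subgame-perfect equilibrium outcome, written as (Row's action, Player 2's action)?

Row best-responds to each possible Player 2 move:
- W: BR = M, leader payoff 10.
- X: BR = T, leader payoff 1.
- Y: BR = M, leader payoff 1.
- Z: BR = T, leader payoff 2.
Among 10, 1, 1, 2, the best is 10 at W. Subgame-perfect outcome: (M, W) with payoffs (19, 10).

(M, W)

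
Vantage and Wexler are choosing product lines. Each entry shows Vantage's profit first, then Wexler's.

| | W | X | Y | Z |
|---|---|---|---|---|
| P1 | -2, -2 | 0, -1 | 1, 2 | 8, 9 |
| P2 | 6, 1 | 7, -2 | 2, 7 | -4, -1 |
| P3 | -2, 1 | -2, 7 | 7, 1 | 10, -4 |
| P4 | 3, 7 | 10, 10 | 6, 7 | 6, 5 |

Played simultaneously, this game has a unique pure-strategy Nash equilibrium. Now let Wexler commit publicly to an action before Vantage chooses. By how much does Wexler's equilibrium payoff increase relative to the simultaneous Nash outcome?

0

Backward induction with Wexler moving first.
- W: Vantage compares -2, 6, -2, 3 and picks P2; Wexler would get 1.
- X: Vantage compares 0, 7, -2, 10 and picks P4; Wexler would get 10.
- Y: Vantage compares 1, 2, 7, 6 and picks P3; Wexler would get 1.
- Z: Vantage compares 8, -4, 10, 6 and picks P3; Wexler would get -4.
Among 1, 10, 1, -4, the best is 10 at X. Subgame-perfect outcome: (P4, X) with payoffs (10, 10).
For the simultaneous game, intersect best replies.
Vantage's best replies: W→P2; X→P4; Y→P3; Z→P3.
Wexler's best replies: P1→Z; P2→Y; P3→X; P4→X.
The unique mutual best reply is (P4, X), giving (10, 10).
Wexler's commitment gain: 10 − 10 = 0.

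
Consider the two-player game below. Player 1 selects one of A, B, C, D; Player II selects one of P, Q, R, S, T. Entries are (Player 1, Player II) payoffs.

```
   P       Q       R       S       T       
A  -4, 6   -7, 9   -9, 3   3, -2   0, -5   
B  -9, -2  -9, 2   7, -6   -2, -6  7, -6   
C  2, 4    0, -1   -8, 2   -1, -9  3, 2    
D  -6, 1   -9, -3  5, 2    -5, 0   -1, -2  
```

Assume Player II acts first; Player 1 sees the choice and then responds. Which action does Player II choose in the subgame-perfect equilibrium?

Backward induction with Player II moving first.
- P: Player 1 compares -4, -9, 2, -6 and picks C; Player II would get 4.
- Q: Player 1 compares -7, -9, 0, -9 and picks C; Player II would get -1.
- R: Player 1 compares -9, 7, -8, 5 and picks B; Player II would get -6.
- S: Player 1 compares 3, -2, -1, -5 and picks A; Player II would get -2.
- T: Player 1 compares 0, 7, 3, -1 and picks B; Player II would get -6.
Among 4, -1, -6, -2, -6, the best is 4 at P. Subgame-perfect outcome: (C, P) with payoffs (2, 4).

P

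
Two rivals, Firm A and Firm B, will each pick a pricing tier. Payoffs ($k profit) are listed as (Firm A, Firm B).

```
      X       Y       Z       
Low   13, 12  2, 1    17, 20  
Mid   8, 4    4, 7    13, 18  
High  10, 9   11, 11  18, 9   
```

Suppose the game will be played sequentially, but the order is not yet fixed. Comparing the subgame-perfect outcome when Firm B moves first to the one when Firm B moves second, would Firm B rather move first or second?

If Firm A leads: Firm B's best replies are Low→Z, Mid→Z, High→Y; Firm A's induced payoffs 17, 13, 11; outcome (Low, Z), payoffs (17, 20).
If Firm B leads: Firm A's best replies are X→Low, Y→High, Z→High; Firm B's induced payoffs 12, 11, 9; outcome (Low, X), payoffs (13, 12).
Firm B gets 12 moving first and 20 moving second, so Firm B prefers to move second.

second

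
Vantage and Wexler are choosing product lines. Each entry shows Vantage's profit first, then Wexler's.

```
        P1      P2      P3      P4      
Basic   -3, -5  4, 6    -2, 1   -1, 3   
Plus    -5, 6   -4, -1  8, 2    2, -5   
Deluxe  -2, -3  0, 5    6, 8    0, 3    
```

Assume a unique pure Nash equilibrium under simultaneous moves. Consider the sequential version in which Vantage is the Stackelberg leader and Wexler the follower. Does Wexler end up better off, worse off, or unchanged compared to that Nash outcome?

Work backward from Wexler's decision.
- Basic → Wexler plays P2 (best of -5, 6, 1, 3); Vantage gets 4.
- Plus → Wexler plays P1 (best of 6, -1, 2, -5); Vantage gets -5.
- Deluxe → Wexler plays P3 (best of -3, 5, 8, 3); Vantage gets 6.
Vantage's induced payoffs are 4, -5, 6, so Vantage commits to Deluxe. Subgame-perfect outcome: (Deluxe, P3) with payoffs (6, 8).
Now find the simultaneous Nash equilibrium.
Vantage's best replies: P1→Deluxe; P2→Basic; P3→Plus; P4→Plus.
Wexler's best replies: Basic→P2; Plus→P1; Deluxe→P3.
The unique mutual best reply is (Basic, P2), giving (4, 6).
Wexler earns 8 sequentially versus 6 at the Nash outcome: better off.

better off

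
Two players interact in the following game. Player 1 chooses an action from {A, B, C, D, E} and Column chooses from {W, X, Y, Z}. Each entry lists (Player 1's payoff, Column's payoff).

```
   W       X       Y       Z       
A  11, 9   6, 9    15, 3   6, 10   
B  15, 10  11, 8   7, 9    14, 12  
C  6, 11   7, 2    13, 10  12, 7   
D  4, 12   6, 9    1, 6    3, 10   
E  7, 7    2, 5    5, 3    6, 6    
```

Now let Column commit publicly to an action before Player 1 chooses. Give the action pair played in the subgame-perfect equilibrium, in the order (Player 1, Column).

(B, Z)

Work backward from Player 1's decision.
- W: BR = B, leader payoff 10.
- X: BR = B, leader payoff 8.
- Y: BR = A, leader payoff 3.
- Z: BR = B, leader payoff 12.
Column's induced payoffs are 10, 8, 3, 12, so Column commits to Z. Subgame-perfect outcome: (B, Z) with payoffs (14, 12).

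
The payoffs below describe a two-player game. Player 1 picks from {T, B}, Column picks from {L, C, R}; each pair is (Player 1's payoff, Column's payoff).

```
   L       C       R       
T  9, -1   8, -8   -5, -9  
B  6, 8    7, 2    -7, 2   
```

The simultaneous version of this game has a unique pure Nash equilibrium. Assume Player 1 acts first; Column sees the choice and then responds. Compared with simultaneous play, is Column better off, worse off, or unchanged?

Backward induction with Player 1 moving first.
- T: Column compares -1, -8, -9 and picks L; Player 1 would get 9.
- B: Column compares 8, 2, 2 and picks L; Player 1 would get 6.
Among 9, 6, the best is 9 at T. Subgame-perfect outcome: (T, L) with payoffs (9, -1).
For the simultaneous game, intersect best replies.
Player 1's best replies: L→T; C→T; R→T.
Column's best replies: T→L; B→L.
The unique mutual best reply is (T, L), giving (9, -1).
Column earns -1 sequentially versus -1 at the Nash outcome: unchanged.

unchanged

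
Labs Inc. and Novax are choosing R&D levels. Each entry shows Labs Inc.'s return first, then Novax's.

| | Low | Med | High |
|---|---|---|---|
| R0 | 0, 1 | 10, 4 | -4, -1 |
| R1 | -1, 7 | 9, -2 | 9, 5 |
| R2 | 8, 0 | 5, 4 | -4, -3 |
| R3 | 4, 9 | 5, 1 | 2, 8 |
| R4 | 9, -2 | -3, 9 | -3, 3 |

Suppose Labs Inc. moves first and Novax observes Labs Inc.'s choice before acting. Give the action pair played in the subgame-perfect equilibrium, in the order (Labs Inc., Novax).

Solve by backward induction (Labs Inc. leads).
- R0: Novax compares 1, 4, -1 and picks Med; Labs Inc. would get 10.
- R1: Novax compares 7, -2, 5 and picks Low; Labs Inc. would get -1.
- R2: Novax compares 0, 4, -3 and picks Med; Labs Inc. would get 5.
- R3: Novax compares 9, 1, 8 and picks Low; Labs Inc. would get 4.
- R4: Novax compares -2, 9, 3 and picks Med; Labs Inc. would get -3.
Among 10, -1, 5, 4, -3, the best is 10 at R0. Subgame-perfect outcome: (R0, Med) with payoffs (10, 4).

(R0, Med)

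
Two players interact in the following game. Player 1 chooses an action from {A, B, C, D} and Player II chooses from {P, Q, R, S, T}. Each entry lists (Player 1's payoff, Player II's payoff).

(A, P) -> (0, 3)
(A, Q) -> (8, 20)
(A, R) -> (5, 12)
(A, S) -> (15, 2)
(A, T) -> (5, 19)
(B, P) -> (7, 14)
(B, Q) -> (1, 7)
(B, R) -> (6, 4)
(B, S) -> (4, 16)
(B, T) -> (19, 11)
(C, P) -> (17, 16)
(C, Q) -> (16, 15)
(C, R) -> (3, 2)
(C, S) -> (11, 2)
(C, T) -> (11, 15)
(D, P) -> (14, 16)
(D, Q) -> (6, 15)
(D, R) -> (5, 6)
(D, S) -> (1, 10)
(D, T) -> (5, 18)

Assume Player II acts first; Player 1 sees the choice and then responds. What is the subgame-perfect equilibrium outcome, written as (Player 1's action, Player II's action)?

Backward induction with Player II moving first.
- P → Player 1 plays C (best of 0, 7, 17, 14); Player II gets 16.
- Q → Player 1 plays C (best of 8, 1, 16, 6); Player II gets 15.
- R → Player 1 plays B (best of 5, 6, 3, 5); Player II gets 4.
- S → Player 1 plays A (best of 15, 4, 11, 1); Player II gets 2.
- T → Player 1 plays B (best of 5, 19, 11, 5); Player II gets 11.
Maximizing over 16, 15, 4, 2, 11, Player II chooses P. Subgame-perfect outcome: (C, P) with payoffs (17, 16).

(C, P)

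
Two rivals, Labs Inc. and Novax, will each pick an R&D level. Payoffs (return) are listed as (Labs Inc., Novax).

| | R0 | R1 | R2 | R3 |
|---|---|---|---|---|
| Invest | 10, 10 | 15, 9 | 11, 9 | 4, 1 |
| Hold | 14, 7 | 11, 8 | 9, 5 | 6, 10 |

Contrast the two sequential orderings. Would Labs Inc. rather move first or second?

If Labs Inc. leads: Novax's best replies are Invest→R0, Hold→R3; Labs Inc.'s induced payoffs 10, 6; outcome (Invest, R0), payoffs (10, 10).
If Novax leads: Labs Inc.'s best replies are R0→Hold, R1→Invest, R2→Invest, R3→Hold; Novax's induced payoffs 7, 9, 9, 10; outcome (Hold, R3), payoffs (6, 10).
Labs Inc. gets 10 moving first and 6 moving second, so Labs Inc. prefers to move first.

first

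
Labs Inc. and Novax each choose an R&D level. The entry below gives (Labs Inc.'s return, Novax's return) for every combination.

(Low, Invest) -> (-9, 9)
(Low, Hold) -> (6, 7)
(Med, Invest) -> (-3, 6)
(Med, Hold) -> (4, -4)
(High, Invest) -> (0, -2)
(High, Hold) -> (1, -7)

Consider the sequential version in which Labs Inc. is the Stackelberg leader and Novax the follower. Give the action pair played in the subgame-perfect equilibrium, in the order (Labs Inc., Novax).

(High, Invest)

Backward induction with Labs Inc. moving first.
- Low → Novax plays Invest (best of 9, 7); Labs Inc. gets -9.
- Med → Novax plays Invest (best of 6, -4); Labs Inc. gets -3.
- High → Novax plays Invest (best of -2, -7); Labs Inc. gets 0.
Maximizing over -9, -3, 0, Labs Inc. chooses High. Subgame-perfect outcome: (High, Invest) with payoffs (0, -2).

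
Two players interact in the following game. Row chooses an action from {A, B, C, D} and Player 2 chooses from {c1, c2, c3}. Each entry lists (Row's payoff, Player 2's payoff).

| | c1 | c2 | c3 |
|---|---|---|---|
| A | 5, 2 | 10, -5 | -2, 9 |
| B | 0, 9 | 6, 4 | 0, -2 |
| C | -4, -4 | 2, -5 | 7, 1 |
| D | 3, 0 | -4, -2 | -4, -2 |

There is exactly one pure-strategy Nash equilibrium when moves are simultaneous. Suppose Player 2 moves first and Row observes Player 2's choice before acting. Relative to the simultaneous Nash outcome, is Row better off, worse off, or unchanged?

Row best-responds to each possible Player 2 move:
- c1 → Row plays A (best of 5, 0, -4, 3); Player 2 gets 2.
- c2 → Row plays A (best of 10, 6, 2, -4); Player 2 gets -5.
- c3 → Row plays C (best of -2, 0, 7, -4); Player 2 gets 1.
Player 2's induced payoffs are 2, -5, 1, so Player 2 commits to c1. Subgame-perfect outcome: (A, c1) with payoffs (5, 2).
Under simultaneous play:
Row's best replies: c1→A; c2→A; c3→C.
Player 2's best replies: A→c3; B→c1; C→c3; D→c1.
Only (C, c3) has each player best-responding; Nash payoffs (7, 1).
Row earns 5 sequentially versus 7 at the Nash outcome: worse off.

worse off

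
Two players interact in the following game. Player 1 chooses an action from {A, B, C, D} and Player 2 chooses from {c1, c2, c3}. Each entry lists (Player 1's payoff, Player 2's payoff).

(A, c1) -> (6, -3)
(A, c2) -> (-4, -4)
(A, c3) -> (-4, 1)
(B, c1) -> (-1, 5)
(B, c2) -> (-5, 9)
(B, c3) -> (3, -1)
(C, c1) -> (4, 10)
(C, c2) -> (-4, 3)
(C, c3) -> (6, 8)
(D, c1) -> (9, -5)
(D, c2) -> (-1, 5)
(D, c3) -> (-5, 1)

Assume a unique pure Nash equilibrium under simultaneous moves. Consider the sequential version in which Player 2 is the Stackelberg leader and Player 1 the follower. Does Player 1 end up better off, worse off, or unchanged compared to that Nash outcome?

Work backward from Player 1's decision.
- c1: Player 1 compares 6, -1, 4, 9 and picks D; Player 2 would get -5.
- c2: Player 1 compares -4, -5, -4, -1 and picks D; Player 2 would get 5.
- c3: Player 1 compares -4, 3, 6, -5 and picks C; Player 2 would get 8.
Among -5, 5, 8, the best is 8 at c3. Subgame-perfect outcome: (C, c3) with payoffs (6, 8).
For the simultaneous game, intersect best replies.
Player 1's best replies: c1→D; c2→D; c3→C.
Player 2's best replies: A→c3; B→c2; C→c1; D→c2.
The unique mutual best reply is (D, c2), giving (-1, 5).
Player 1 earns 6 sequentially versus -1 at the Nash outcome: better off.

better off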